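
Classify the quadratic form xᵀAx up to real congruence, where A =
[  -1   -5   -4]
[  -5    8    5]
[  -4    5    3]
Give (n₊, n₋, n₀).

step 0: pivot -1 → sign −
step 1: pivot 33 → sign +
step 2: pivot 2/33 → sign +
signature = (2, 1, 0)

Answer: (2, 1, 0)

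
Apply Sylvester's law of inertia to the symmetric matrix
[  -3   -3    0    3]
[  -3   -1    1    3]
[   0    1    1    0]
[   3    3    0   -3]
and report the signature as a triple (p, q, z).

step 0: pivot -3 → sign −
step 1: pivot 2 → sign +
step 2: pivot 1/2 → sign +
step 3: row/col 3 already zero → sign 0
signature = (2, 1, 1)

Answer: (2, 1, 1)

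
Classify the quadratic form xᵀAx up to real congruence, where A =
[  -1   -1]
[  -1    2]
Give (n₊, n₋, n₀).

Answer: (1, 1, 0)

Derivation:
step 0: pivot -1 → sign −
step 1: pivot 3 → sign +
signature = (1, 1, 0)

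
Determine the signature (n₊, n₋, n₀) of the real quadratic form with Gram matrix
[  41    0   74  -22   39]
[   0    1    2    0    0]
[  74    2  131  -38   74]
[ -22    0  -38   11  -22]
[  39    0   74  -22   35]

Answer: (2, 3, 0)

Derivation:
step 0: pivot 41 → sign +
step 1: pivot 1 → sign +
step 2: pivot -269/41 → sign −
step 3: pivot -97/269 → sign −
step 4: pivot -6/97 → sign −
signature = (2, 3, 0)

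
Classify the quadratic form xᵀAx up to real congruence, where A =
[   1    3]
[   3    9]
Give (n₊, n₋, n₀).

step 0: pivot 1 → sign +
step 1: row/col 1 already zero → sign 0
signature = (1, 0, 1)

Answer: (1, 0, 1)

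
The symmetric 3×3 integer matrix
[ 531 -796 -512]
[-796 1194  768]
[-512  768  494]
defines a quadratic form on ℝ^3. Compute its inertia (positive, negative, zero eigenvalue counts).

step 0: pivot 531 → sign +
step 1: pivot 398/531 → sign +
step 2: pivot 2/199 → sign +
signature = (3, 0, 0)

Answer: (3, 0, 0)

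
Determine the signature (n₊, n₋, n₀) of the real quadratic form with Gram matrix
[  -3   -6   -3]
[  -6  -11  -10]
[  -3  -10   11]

step 0: pivot -3 → sign −
step 1: pivot 1 → sign +
step 2: pivot -2 → sign −
signature = (1, 2, 0)

Answer: (1, 2, 0)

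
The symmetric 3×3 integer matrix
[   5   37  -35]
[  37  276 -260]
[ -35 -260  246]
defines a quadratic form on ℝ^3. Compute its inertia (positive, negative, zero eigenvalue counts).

Answer: (3, 0, 0)

Derivation:
step 0: pivot 5 → sign +
step 1: pivot 11/5 → sign +
step 2: pivot 6/11 → sign +
signature = (3, 0, 0)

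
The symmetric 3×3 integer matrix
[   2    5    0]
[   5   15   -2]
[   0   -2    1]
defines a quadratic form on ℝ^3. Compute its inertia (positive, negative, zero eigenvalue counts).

Answer: (2, 1, 0)

Derivation:
step 0: pivot 2 → sign +
step 1: pivot 5/2 → sign +
step 2: pivot -3/5 → sign −
signature = (2, 1, 0)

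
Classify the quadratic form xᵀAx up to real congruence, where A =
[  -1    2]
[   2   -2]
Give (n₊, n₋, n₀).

step 0: pivot -1 → sign −
step 1: pivot 2 → sign +
signature = (1, 1, 0)

Answer: (1, 1, 0)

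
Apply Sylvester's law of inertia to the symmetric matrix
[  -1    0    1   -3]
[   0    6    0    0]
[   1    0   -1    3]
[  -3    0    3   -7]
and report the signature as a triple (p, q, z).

step 0: pivot -1 → sign −
step 1: pivot 6 → sign +
step 2: pivot 2 → sign +
step 3: row/col 3 already zero → sign 0
signature = (2, 1, 1)

Answer: (2, 1, 1)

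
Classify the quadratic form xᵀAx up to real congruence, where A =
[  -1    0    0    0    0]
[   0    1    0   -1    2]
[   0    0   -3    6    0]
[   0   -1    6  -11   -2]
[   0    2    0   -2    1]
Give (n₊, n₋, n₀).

Answer: (1, 3, 1)

Derivation:
step 0: pivot -1 → sign −
step 1: pivot 1 → sign +
step 2: pivot -3 → sign −
step 3: pivot -3 → sign −
step 4: row/col 4 already zero → sign 0
signature = (1, 3, 1)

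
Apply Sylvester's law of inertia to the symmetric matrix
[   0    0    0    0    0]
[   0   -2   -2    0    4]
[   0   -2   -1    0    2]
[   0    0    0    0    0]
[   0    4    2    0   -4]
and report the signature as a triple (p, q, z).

step 0: pivot -2 → sign −
step 1: pivot 1 → sign +
step 2: row/col 2 already zero → sign 0
step 3: row/col 3 already zero → sign 0
step 4: row/col 4 already zero → sign 0
signature = (1, 1, 3)

Answer: (1, 1, 3)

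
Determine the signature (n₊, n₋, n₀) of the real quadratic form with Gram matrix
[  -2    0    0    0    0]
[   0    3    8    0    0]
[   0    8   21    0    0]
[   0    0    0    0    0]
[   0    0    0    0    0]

step 0: pivot -2 → sign −
step 1: pivot 3 → sign +
step 2: pivot -1/3 → sign −
step 3: row/col 3 already zero → sign 0
step 4: row/col 4 already zero → sign 0
signature = (1, 2, 2)

Answer: (1, 2, 2)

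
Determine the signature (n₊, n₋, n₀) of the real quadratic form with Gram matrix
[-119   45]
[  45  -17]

step 0: pivot -119 → sign −
step 1: pivot 2/119 → sign +
signature = (1, 1, 0)

Answer: (1, 1, 0)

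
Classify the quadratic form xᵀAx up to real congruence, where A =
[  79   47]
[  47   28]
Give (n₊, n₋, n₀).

Answer: (2, 0, 0)

Derivation:
step 0: pivot 79 → sign +
step 1: pivot 3/79 → sign +
signature = (2, 0, 0)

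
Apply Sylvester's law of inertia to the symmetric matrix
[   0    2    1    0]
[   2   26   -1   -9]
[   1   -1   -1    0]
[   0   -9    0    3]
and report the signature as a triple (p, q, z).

step 0: pivot 26 → sign +
step 1: pivot -2/13 → sign −
step 2: pivot 13/2 → sign +
step 3: pivot -3/26 → sign −
signature = (2, 2, 0)

Answer: (2, 2, 0)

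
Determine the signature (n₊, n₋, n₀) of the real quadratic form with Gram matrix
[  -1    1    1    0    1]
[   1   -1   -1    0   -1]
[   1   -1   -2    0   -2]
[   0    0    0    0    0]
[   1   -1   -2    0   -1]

Answer: (1, 2, 2)

Derivation:
step 0: pivot -1 → sign −
step 1: pivot -1 → sign −
step 2: pivot 1 → sign +
step 3: row/col 3 already zero → sign 0
step 4: row/col 4 already zero → sign 0
signature = (1, 2, 2)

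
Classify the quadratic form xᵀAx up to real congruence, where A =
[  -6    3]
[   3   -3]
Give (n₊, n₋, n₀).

step 0: pivot -6 → sign −
step 1: pivot -3/2 → sign −
signature = (0, 2, 0)

Answer: (0, 2, 0)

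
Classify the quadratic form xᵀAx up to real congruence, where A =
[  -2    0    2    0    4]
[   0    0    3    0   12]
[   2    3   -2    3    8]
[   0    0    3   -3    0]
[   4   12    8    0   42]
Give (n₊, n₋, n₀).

Answer: (2, 3, 0)

Derivation:
step 0: pivot -2 → sign −
step 1: pivot 6 → sign +
step 2: pivot -3/2 → sign −
step 3: pivot -3 → sign −
step 4: pivot 2 → sign +
signature = (2, 3, 0)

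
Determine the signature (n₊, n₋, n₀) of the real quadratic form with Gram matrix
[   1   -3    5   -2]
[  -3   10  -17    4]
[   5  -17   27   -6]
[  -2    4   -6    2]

Answer: (2, 2, 0)

Derivation:
step 0: pivot 1 → sign +
step 1: pivot 1 → sign +
step 2: pivot -2 → sign −
step 3: pivot -6 → sign −
signature = (2, 2, 0)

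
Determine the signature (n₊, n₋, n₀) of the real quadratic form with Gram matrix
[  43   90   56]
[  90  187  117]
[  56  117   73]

Answer: (2, 1, 0)

Derivation:
step 0: pivot 43 → sign +
step 1: pivot -59/43 → sign −
step 2: pivot 6/59 → sign +
signature = (2, 1, 0)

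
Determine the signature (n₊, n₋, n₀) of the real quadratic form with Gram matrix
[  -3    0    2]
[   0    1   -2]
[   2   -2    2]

step 0: pivot -3 → sign −
step 1: pivot 1 → sign +
step 2: pivot -2/3 → sign −
signature = (1, 2, 0)

Answer: (1, 2, 0)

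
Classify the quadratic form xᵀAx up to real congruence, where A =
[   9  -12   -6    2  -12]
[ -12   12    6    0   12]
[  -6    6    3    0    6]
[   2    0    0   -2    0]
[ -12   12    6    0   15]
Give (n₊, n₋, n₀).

Answer: (2, 2, 1)

Derivation:
step 0: pivot 9 → sign +
step 1: pivot -4 → sign −
step 2: pivot -2/3 → sign −
step 3: pivot 3 → sign +
step 4: row/col 4 already zero → sign 0
signature = (2, 2, 1)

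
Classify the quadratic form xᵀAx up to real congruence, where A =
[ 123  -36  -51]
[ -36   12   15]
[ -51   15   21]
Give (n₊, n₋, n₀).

step 0: pivot 123 → sign +
step 1: pivot 60/41 → sign +
step 2: pivot -3/20 → sign −
signature = (2, 1, 0)

Answer: (2, 1, 0)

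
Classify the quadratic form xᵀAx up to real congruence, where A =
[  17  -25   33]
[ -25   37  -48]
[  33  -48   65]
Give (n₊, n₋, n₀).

step 0: pivot 17 → sign +
step 1: pivot 4/17 → sign +
step 2: pivot -1/4 → sign −
signature = (2, 1, 0)

Answer: (2, 1, 0)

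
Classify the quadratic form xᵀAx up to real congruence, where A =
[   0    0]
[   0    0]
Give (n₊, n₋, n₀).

step 0: row/col 0 already zero → sign 0
step 1: row/col 1 already zero → sign 0
signature = (0, 0, 2)

Answer: (0, 0, 2)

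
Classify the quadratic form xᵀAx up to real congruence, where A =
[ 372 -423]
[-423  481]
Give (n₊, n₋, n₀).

Answer: (2, 0, 0)

Derivation:
step 0: pivot 372 → sign +
step 1: pivot 1/124 → sign +
signature = (2, 0, 0)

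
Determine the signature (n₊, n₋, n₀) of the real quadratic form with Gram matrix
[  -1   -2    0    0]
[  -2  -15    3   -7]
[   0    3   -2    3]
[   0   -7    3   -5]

step 0: pivot -1 → sign −
step 1: pivot -11 → sign −
step 2: pivot -13/11 → sign −
step 3: pivot 6/13 → sign +
signature = (1, 3, 0)

Answer: (1, 3, 0)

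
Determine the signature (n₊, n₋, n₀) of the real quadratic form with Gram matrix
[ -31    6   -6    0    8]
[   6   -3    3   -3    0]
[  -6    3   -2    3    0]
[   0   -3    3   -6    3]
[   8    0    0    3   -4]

Answer: (1, 4, 0)

Derivation:
step 0: pivot -31 → sign −
step 1: pivot -57/31 → sign −
step 2: pivot 1 → sign +
step 3: pivot -21/19 → sign −
step 4: pivot -3/7 → sign −
signature = (1, 4, 0)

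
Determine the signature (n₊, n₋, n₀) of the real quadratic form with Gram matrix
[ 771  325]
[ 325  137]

Answer: (2, 0, 0)

Derivation:
step 0: pivot 771 → sign +
step 1: pivot 2/771 → sign +
signature = (2, 0, 0)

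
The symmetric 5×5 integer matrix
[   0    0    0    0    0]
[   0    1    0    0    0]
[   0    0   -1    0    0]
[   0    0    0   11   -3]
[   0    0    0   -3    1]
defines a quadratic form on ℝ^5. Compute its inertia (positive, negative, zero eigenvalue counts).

Answer: (3, 1, 1)

Derivation:
step 0: pivot 1 → sign +
step 1: pivot -1 → sign −
step 2: pivot 11 → sign +
step 3: pivot 2/11 → sign +
step 4: row/col 4 already zero → sign 0
signature = (3, 1, 1)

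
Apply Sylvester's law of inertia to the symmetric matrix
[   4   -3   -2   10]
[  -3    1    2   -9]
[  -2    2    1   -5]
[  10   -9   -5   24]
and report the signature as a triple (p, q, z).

step 0: pivot 4 → sign +
step 1: pivot -5/4 → sign −
step 2: pivot 1/5 → sign +
step 3: pivot -1 → sign −
signature = (2, 2, 0)

Answer: (2, 2, 0)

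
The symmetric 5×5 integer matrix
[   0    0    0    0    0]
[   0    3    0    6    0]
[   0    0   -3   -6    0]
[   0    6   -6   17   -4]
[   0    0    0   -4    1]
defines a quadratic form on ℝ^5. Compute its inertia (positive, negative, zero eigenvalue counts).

step 0: pivot 3 → sign +
step 1: pivot -3 → sign −
step 2: pivot 17 → sign +
step 3: pivot 1/17 → sign +
step 4: row/col 4 already zero → sign 0
signature = (3, 1, 1)

Answer: (3, 1, 1)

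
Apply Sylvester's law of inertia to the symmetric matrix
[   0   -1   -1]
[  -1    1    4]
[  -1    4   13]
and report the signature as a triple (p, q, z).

Answer: (2, 1, 0)

Derivation:
step 0: pivot 1 → sign +
step 1: pivot -1 → sign −
step 2: pivot 6 → sign +
signature = (2, 1, 0)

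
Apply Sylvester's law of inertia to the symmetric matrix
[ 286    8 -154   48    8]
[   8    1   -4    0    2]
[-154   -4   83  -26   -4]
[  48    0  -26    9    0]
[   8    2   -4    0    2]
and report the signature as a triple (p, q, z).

Answer: (3, 2, 0)

Derivation:
step 0: pivot 286 → sign +
step 1: pivot 111/143 → sign +
step 2: pivot -5/111 → sign −
step 3: pivot 9/5 → sign +
step 4: pivot -2/9 → sign −
signature = (3, 2, 0)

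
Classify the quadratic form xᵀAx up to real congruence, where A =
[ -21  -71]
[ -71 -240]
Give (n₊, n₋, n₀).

Answer: (1, 1, 0)

Derivation:
step 0: pivot -21 → sign −
step 1: pivot 1/21 → sign +
signature = (1, 1, 0)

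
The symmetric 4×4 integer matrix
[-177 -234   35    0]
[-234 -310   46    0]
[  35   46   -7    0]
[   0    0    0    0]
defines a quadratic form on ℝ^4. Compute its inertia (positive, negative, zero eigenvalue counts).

step 0: pivot -177 → sign −
step 1: pivot -38/59 → sign −
step 2: pivot 2/57 → sign +
step 3: row/col 3 already zero → sign 0
signature = (1, 2, 1)

Answer: (1, 2, 1)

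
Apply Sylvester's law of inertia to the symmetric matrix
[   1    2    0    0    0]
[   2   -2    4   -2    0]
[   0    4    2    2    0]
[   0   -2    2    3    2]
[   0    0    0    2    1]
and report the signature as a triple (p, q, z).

Answer: (3, 2, 0)

Derivation:
step 0: pivot 1 → sign +
step 1: pivot -6 → sign −
step 2: pivot 14/3 → sign +
step 3: pivot 25/7 → sign +
step 4: pivot -3/25 → sign −
signature = (3, 2, 0)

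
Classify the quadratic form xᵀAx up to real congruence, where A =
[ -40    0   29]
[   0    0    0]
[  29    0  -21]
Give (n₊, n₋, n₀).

Answer: (1, 1, 1)

Derivation:
step 0: pivot -40 → sign −
step 1: pivot 1/40 → sign +
step 2: row/col 2 already zero → sign 0
signature = (1, 1, 1)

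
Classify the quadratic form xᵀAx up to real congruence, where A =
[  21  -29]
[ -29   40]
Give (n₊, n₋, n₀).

Answer: (1, 1, 0)

Derivation:
step 0: pivot 21 → sign +
step 1: pivot -1/21 → sign −
signature = (1, 1, 0)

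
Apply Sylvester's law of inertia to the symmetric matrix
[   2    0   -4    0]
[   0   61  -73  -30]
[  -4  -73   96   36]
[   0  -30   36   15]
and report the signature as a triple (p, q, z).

step 0: pivot 2 → sign +
step 1: pivot 61 → sign +
step 2: pivot 39/61 → sign +
step 3: pivot 3/13 → sign +
signature = (4, 0, 0)

Answer: (4, 0, 0)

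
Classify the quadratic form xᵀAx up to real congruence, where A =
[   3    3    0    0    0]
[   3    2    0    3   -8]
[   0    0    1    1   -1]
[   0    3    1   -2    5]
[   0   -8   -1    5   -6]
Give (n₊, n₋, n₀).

step 0: pivot 3 → sign +
step 1: pivot -1 → sign −
step 2: pivot 1 → sign +
step 3: pivot 6 → sign +
step 4: pivot 3 → sign +
signature = (4, 1, 0)

Answer: (4, 1, 0)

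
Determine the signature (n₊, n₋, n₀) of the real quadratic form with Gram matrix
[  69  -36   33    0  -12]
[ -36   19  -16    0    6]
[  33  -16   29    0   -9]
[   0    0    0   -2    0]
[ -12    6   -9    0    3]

step 0: pivot 69 → sign +
step 1: pivot 5/23 → sign +
step 2: pivot 32/5 → sign +
step 3: pivot -2 → sign −
step 4: pivot 3/32 → sign +
signature = (4, 1, 0)

Answer: (4, 1, 0)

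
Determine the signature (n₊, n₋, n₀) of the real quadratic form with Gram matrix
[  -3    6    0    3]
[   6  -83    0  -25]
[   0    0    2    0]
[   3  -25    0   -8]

step 0: pivot -3 → sign −
step 1: pivot -71 → sign −
step 2: pivot 2 → sign +
step 3: pivot 6/71 → sign +
signature = (2, 2, 0)

Answer: (2, 2, 0)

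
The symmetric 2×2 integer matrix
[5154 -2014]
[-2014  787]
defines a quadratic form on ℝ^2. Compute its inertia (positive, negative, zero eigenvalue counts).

Answer: (2, 0, 0)

Derivation:
step 0: pivot 5154 → sign +
step 1: pivot 1/2577 → sign +
signature = (2, 0, 0)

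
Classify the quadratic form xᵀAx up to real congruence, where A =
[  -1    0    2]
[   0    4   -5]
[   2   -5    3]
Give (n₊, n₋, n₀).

step 0: pivot -1 → sign −
step 1: pivot 4 → sign +
step 2: pivot 3/4 → sign +
signature = (2, 1, 0)

Answer: (2, 1, 0)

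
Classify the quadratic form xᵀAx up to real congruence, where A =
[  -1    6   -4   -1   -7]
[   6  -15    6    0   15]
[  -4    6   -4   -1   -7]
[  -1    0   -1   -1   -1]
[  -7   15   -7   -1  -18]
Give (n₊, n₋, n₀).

step 0: pivot -1 → sign −
step 1: pivot 21 → sign +
step 2: pivot -24/7 → sign −
step 3: pivot -3/8 → sign −
step 4: pivot -2 → sign −
signature = (1, 4, 0)

Answer: (1, 4, 0)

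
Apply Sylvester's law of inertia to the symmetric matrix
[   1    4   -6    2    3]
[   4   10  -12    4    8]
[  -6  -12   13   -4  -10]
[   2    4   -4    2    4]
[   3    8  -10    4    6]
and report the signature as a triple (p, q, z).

step 0: pivot 1 → sign +
step 1: pivot -6 → sign −
step 2: pivot 1 → sign +
step 3: pivot 2/3 → sign +
step 4: pivot -1 → sign −
signature = (3, 2, 0)

Answer: (3, 2, 0)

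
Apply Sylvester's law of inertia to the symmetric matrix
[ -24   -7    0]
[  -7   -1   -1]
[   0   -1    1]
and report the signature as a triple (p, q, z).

Answer: (2, 1, 0)

Derivation:
step 0: pivot -24 → sign −
step 1: pivot 25/24 → sign +
step 2: pivot 1/25 → sign +
signature = (2, 1, 0)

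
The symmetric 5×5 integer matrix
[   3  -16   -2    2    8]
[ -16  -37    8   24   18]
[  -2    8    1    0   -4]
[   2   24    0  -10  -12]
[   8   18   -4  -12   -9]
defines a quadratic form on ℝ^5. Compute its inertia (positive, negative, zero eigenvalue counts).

step 0: pivot 3 → sign +
step 1: pivot -367/3 → sign −
step 2: pivot -101/367 → sign −
step 3: pivot -30/101 → sign −
step 4: pivot -1/5 → sign −
signature = (1, 4, 0)

Answer: (1, 4, 0)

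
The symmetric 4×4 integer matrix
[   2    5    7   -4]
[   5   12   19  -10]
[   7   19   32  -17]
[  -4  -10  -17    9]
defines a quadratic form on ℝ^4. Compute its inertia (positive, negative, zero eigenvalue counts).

Answer: (3, 1, 0)

Derivation:
step 0: pivot 2 → sign +
step 1: pivot -1/2 → sign −
step 2: pivot 12 → sign +
step 3: pivot 1/4 → sign +
signature = (3, 1, 0)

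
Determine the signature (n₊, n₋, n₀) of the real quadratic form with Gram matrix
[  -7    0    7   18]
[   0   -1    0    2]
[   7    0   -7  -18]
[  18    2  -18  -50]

step 0: pivot -7 → sign −
step 1: pivot -1 → sign −
step 2: pivot 2/7 → sign +
step 3: row/col 3 already zero → sign 0
signature = (1, 2, 1)

Answer: (1, 2, 1)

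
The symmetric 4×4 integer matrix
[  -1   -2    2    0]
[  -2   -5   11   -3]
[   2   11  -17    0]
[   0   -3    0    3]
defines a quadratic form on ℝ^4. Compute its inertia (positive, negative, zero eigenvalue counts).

Answer: (1, 3, 0)

Derivation:
step 0: pivot -1 → sign −
step 1: pivot -1 → sign −
step 2: pivot 36 → sign +
step 3: pivot -1/4 → sign −
signature = (1, 3, 0)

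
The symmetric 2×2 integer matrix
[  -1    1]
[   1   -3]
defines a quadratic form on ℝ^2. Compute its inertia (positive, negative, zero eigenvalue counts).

step 0: pivot -1 → sign −
step 1: pivot -2 → sign −
signature = (0, 2, 0)

Answer: (0, 2, 0)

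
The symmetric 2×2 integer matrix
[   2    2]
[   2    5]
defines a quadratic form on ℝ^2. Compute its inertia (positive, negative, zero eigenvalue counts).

Answer: (2, 0, 0)

Derivation:
step 0: pivot 2 → sign +
step 1: pivot 3 → sign +
signature = (2, 0, 0)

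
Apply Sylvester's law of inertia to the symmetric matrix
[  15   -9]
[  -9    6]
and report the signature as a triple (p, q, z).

Answer: (2, 0, 0)

Derivation:
step 0: pivot 15 → sign +
step 1: pivot 3/5 → sign +
signature = (2, 0, 0)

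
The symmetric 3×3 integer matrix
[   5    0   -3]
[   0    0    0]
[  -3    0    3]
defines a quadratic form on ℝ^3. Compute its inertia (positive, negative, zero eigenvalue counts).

step 0: pivot 5 → sign +
step 1: pivot 6/5 → sign +
step 2: row/col 2 already zero → sign 0
signature = (2, 0, 1)

Answer: (2, 0, 1)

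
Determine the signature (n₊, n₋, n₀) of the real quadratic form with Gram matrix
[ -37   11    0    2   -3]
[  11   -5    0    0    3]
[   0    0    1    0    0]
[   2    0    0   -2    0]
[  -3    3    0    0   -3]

Answer: (1, 3, 1)

Derivation:
step 0: pivot -37 → sign −
step 1: pivot -64/37 → sign −
step 2: pivot 1 → sign +
step 3: pivot -27/16 → sign −
step 4: row/col 4 already zero → sign 0
signature = (1, 3, 1)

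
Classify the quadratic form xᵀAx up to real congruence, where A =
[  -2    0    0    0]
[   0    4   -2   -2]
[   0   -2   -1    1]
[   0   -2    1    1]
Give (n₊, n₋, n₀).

Answer: (1, 2, 1)

Derivation:
step 0: pivot -2 → sign −
step 1: pivot 4 → sign +
step 2: pivot -2 → sign −
step 3: row/col 3 already zero → sign 0
signature = (1, 2, 1)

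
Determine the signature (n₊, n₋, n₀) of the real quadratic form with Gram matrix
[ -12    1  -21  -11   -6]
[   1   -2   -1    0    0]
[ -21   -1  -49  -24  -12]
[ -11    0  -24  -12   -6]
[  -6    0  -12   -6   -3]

Answer: (1, 4, 0)

Derivation:
step 0: pivot -12 → sign −
step 1: pivot -23/12 → sign −
step 2: pivot -191/23 → sign −
step 3: pivot -11/191 → sign −
step 4: pivot 3/11 → sign +
signature = (1, 4, 0)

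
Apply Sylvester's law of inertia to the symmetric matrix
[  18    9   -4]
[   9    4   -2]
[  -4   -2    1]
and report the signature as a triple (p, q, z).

step 0: pivot 18 → sign +
step 1: pivot -1/2 → sign −
step 2: pivot 1/9 → sign +
signature = (2, 1, 0)

Answer: (2, 1, 0)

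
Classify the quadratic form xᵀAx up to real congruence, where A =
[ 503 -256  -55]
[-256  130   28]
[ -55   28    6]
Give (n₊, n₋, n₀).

step 0: pivot 503 → sign +
step 1: pivot -146/503 → sign −
step 2: pivot -1/73 → sign −
signature = (1, 2, 0)

Answer: (1, 2, 0)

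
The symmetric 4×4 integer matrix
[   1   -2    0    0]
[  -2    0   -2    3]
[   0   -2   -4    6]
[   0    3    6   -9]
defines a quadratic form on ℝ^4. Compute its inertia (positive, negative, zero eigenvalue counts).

step 0: pivot 1 → sign +
step 1: pivot -4 → sign −
step 2: pivot -3 → sign −
step 3: row/col 3 already zero → sign 0
signature = (1, 2, 1)

Answer: (1, 2, 1)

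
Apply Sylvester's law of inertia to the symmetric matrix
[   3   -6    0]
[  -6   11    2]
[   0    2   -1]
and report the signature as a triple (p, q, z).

Answer: (2, 1, 0)

Derivation:
step 0: pivot 3 → sign +
step 1: pivot -1 → sign −
step 2: pivot 3 → sign +
signature = (2, 1, 0)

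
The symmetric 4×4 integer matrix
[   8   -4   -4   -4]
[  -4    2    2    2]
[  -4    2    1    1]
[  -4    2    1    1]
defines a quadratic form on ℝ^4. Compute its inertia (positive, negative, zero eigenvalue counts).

Answer: (1, 1, 2)

Derivation:
step 0: pivot 8 → sign +
step 1: pivot -1 → sign −
step 2: row/col 2 already zero → sign 0
step 3: row/col 3 already zero → sign 0
signature = (1, 1, 2)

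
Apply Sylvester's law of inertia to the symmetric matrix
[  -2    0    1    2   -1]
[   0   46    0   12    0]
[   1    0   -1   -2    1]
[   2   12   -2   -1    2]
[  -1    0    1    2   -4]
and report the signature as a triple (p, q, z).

Answer: (1, 4, 0)

Derivation:
step 0: pivot -2 → sign −
step 1: pivot 46 → sign +
step 2: pivot -1/2 → sign −
step 3: pivot -3/23 → sign −
step 4: pivot -3 → sign −
signature = (1, 4, 0)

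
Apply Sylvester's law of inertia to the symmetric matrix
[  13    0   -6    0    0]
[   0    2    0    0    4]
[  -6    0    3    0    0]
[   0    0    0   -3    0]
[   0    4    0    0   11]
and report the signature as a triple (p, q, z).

step 0: pivot 13 → sign +
step 1: pivot 2 → sign +
step 2: pivot 3/13 → sign +
step 3: pivot -3 → sign −
step 4: pivot 3 → sign +
signature = (4, 1, 0)

Answer: (4, 1, 0)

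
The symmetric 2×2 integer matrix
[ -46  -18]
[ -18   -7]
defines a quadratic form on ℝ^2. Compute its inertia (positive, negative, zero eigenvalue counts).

Answer: (1, 1, 0)

Derivation:
step 0: pivot -46 → sign −
step 1: pivot 1/23 → sign +
signature = (1, 1, 0)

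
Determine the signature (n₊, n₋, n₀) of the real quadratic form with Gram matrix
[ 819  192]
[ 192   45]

step 0: pivot 819 → sign +
step 1: pivot -1/91 → sign −
signature = (1, 1, 0)

Answer: (1, 1, 0)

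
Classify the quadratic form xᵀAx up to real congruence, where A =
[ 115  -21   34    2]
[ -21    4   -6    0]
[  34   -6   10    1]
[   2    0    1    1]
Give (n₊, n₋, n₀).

Answer: (3, 1, 0)

Derivation:
step 0: pivot 115 → sign +
step 1: pivot 19/115 → sign +
step 2: pivot -6/19 → sign −
step 3: pivot 1/6 → sign +
signature = (3, 1, 0)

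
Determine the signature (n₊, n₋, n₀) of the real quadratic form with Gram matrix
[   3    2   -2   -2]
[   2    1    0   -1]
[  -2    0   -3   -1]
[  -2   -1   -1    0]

Answer: (2, 2, 0)

Derivation:
step 0: pivot 3 → sign +
step 1: pivot -1/3 → sign −
step 2: pivot 1 → sign +
step 3: pivot -2 → sign −
signature = (2, 2, 0)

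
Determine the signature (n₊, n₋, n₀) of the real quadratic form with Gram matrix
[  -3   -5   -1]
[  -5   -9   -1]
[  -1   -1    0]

Answer: (1, 2, 0)

Derivation:
step 0: pivot -3 → sign −
step 1: pivot -2/3 → sign −
step 2: pivot 1 → sign +
signature = (1, 2, 0)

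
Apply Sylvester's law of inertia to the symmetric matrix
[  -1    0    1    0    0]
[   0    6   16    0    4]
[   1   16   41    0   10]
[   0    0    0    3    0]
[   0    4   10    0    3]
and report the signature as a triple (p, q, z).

Answer: (3, 2, 0)

Derivation:
step 0: pivot -1 → sign −
step 1: pivot 6 → sign +
step 2: pivot -2/3 → sign −
step 3: pivot 3 → sign +
step 4: pivot 1 → sign +
signature = (3, 2, 0)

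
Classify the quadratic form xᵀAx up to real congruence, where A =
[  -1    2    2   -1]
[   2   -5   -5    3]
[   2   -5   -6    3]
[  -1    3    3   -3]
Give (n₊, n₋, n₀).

Answer: (0, 4, 0)

Derivation:
step 0: pivot -1 → sign −
step 1: pivot -1 → sign −
step 2: pivot -1 → sign −
step 3: pivot -1 → sign −
signature = (0, 4, 0)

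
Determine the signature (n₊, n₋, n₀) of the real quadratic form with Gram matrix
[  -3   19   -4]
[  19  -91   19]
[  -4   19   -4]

Answer: (1, 2, 0)

Derivation:
step 0: pivot -3 → sign −
step 1: pivot 88/3 → sign +
step 2: pivot -3/88 → sign −
signature = (1, 2, 0)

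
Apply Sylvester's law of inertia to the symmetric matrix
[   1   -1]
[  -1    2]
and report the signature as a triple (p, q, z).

Answer: (2, 0, 0)

Derivation:
step 0: pivot 1 → sign +
step 1: pivot 1 → sign +
signature = (2, 0, 0)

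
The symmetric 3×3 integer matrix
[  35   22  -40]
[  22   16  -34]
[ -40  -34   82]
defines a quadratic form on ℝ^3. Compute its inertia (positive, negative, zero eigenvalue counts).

step 0: pivot 35 → sign +
step 1: pivot 76/35 → sign +
step 2: pivot 3/19 → sign +
signature = (3, 0, 0)

Answer: (3, 0, 0)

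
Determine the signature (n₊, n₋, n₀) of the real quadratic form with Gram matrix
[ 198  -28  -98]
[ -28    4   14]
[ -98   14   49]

Answer: (2, 0, 1)

Derivation:
step 0: pivot 198 → sign +
step 1: pivot 4/99 → sign +
step 2: row/col 2 already zero → sign 0
signature = (2, 0, 1)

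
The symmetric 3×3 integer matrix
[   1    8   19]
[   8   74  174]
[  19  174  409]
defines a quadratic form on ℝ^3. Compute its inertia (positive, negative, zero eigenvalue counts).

step 0: pivot 1 → sign +
step 1: pivot 10 → sign +
step 2: pivot -2/5 → sign −
signature = (2, 1, 0)

Answer: (2, 1, 0)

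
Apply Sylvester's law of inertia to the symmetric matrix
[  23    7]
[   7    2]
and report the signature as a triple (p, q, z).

step 0: pivot 23 → sign +
step 1: pivot -3/23 → sign −
signature = (1, 1, 0)

Answer: (1, 1, 0)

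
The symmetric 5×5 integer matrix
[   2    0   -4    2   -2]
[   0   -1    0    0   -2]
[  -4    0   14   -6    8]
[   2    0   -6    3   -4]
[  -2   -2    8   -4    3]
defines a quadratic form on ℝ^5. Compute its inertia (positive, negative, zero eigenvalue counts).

Answer: (4, 1, 0)

Derivation:
step 0: pivot 2 → sign +
step 1: pivot -1 → sign −
step 2: pivot 6 → sign +
step 3: pivot 1/3 → sign +
step 4: pivot 1 → sign +
signature = (4, 1, 0)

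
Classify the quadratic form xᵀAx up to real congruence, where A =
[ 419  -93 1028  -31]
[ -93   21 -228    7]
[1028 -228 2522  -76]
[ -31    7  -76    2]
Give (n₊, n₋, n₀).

Answer: (2, 2, 0)

Derivation:
step 0: pivot 419 → sign +
step 1: pivot 150/419 → sign +
step 2: pivot -6/25 → sign −
step 3: pivot -1/3 → sign −
signature = (2, 2, 0)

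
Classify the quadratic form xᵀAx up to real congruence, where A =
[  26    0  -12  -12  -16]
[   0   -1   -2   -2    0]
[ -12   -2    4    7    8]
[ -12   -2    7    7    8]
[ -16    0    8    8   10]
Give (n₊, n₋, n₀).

step 0: pivot 26 → sign +
step 1: pivot -1 → sign −
step 2: pivot 32/13 → sign +
step 3: pivot -213/32 → sign −
step 4: pivot 6/71 → sign +
signature = (3, 2, 0)

Answer: (3, 2, 0)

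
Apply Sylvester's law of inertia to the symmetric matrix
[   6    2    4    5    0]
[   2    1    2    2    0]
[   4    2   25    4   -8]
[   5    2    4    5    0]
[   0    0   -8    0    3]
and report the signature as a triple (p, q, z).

Answer: (4, 1, 0)

Derivation:
step 0: pivot 6 → sign +
step 1: pivot 1/3 → sign +
step 2: pivot 21 → sign +
step 3: pivot 1/2 → sign +
step 4: pivot -1/21 → sign −
signature = (4, 1, 0)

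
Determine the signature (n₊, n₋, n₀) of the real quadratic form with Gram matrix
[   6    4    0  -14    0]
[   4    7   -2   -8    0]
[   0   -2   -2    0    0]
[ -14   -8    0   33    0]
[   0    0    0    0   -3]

Answer: (3, 2, 0)

Derivation:
step 0: pivot 6 → sign +
step 1: pivot 13/3 → sign +
step 2: pivot -38/13 → sign −
step 3: pivot 1/19 → sign +
step 4: pivot -3 → sign −
signature = (3, 2, 0)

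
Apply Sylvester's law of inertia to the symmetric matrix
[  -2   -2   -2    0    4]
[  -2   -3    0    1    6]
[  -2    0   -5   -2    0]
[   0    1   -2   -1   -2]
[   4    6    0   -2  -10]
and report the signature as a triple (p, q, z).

Answer: (2, 2, 1)

Derivation:
step 0: pivot -2 → sign −
step 1: pivot -1 → sign −
step 2: pivot 1 → sign +
step 3: pivot 2 → sign +
step 4: row/col 4 already zero → sign 0
signature = (2, 2, 1)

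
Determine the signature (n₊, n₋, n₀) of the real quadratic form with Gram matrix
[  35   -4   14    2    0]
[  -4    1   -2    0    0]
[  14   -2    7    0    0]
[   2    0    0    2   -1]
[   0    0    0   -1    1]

Answer: (5, 0, 0)

Derivation:
step 0: pivot 35 → sign +
step 1: pivot 19/35 → sign +
step 2: pivot 21/19 → sign +
step 3: pivot 10/7 → sign +
step 4: pivot 3/10 → sign +
signature = (5, 0, 0)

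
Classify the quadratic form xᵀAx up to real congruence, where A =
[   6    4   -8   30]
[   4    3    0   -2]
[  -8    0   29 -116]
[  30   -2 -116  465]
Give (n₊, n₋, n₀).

Answer: (2, 2, 0)

Derivation:
step 0: pivot 6 → sign +
step 1: pivot 1/3 → sign +
step 2: pivot -67 → sign −
step 3: pivot -3/67 → sign −
signature = (2, 2, 0)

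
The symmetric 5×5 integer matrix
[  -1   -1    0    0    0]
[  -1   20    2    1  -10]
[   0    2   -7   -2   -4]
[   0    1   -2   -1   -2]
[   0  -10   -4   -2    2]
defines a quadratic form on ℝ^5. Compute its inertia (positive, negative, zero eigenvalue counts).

step 0: pivot -1 → sign −
step 1: pivot 21 → sign +
step 2: pivot -151/21 → sign −
step 3: pivot -66/151 → sign −
step 4: pivot -6/11 → sign −
signature = (1, 4, 0)

Answer: (1, 4, 0)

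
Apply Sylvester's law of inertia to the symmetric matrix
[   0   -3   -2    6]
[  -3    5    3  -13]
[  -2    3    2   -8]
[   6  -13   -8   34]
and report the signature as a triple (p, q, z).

step 0: pivot 5 → sign +
step 1: pivot -9/5 → sign −
step 2: pivot 2/9 → sign +
step 3: pivot 2 → sign +
signature = (3, 1, 0)

Answer: (3, 1, 0)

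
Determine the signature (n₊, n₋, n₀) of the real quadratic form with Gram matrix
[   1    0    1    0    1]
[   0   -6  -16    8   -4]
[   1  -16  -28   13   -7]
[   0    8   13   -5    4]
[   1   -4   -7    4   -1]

step 0: pivot 1 → sign +
step 1: pivot -6 → sign −
step 2: pivot 41/3 → sign +
step 3: pivot 24/41 → sign +
step 4: row/col 4 already zero → sign 0
signature = (3, 1, 1)

Answer: (3, 1, 1)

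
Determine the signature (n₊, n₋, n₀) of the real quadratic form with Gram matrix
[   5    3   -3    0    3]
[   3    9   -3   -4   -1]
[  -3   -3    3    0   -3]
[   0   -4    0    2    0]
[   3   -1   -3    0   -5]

Answer: (3, 1, 1)

Derivation:
step 0: pivot 5 → sign +
step 1: pivot 36/5 → sign +
step 2: pivot 1 → sign +
step 3: pivot -2/3 → sign −
step 4: row/col 4 already zero → sign 0
signature = (3, 1, 1)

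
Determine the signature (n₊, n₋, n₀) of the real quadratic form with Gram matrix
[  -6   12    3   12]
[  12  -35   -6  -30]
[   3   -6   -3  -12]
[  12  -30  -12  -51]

Answer: (1, 3, 0)

Derivation:
step 0: pivot -6 → sign −
step 1: pivot -11 → sign −
step 2: pivot -3/2 → sign −
step 3: pivot 3/11 → sign +
signature = (1, 3, 0)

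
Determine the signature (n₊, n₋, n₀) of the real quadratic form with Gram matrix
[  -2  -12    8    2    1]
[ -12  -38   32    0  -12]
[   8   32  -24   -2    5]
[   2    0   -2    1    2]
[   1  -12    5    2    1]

Answer: (3, 2, 0)

Derivation:
step 0: pivot -2 → sign −
step 1: pivot 34 → sign +
step 2: pivot 8/17 → sign +
step 3: pivot -3/2 → sign −
step 4: pivot 3/4 → sign +
signature = (3, 2, 0)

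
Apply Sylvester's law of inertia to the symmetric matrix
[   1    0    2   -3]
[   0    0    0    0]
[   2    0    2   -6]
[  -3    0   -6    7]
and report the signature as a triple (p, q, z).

Answer: (1, 2, 1)

Derivation:
step 0: pivot 1 → sign +
step 1: pivot -2 → sign −
step 2: pivot -2 → sign −
step 3: row/col 3 already zero → sign 0
signature = (1, 2, 1)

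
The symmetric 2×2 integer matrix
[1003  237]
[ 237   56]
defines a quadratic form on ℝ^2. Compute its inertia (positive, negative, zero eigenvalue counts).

step 0: pivot 1003 → sign +
step 1: pivot -1/1003 → sign −
signature = (1, 1, 0)

Answer: (1, 1, 0)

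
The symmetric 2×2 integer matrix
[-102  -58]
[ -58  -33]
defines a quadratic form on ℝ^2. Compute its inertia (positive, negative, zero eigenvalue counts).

step 0: pivot -102 → sign −
step 1: pivot -1/51 → sign −
signature = (0, 2, 0)

Answer: (0, 2, 0)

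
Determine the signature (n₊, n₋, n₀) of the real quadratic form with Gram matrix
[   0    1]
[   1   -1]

step 0: pivot -1 → sign −
step 1: pivot 1 → sign +
signature = (1, 1, 0)

Answer: (1, 1, 0)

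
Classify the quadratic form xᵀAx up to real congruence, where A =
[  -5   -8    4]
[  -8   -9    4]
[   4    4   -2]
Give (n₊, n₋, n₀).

step 0: pivot -5 → sign −
step 1: pivot 19/5 → sign +
step 2: pivot -6/19 → sign −
signature = (1, 2, 0)

Answer: (1, 2, 0)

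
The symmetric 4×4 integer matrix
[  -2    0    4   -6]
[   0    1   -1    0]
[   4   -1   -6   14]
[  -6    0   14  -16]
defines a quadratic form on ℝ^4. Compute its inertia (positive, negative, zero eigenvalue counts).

Answer: (2, 2, 0)

Derivation:
step 0: pivot -2 → sign −
step 1: pivot 1 → sign +
step 2: pivot 1 → sign +
step 3: pivot -2 → sign −
signature = (2, 2, 0)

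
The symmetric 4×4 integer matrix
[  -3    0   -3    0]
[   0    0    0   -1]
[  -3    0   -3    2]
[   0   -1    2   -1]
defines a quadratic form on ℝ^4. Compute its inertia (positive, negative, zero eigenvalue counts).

Answer: (1, 2, 1)

Derivation:
step 0: pivot -3 → sign −
step 1: pivot -1 → sign −
step 2: pivot 4 → sign +
step 3: row/col 3 already zero → sign 0
signature = (1, 2, 1)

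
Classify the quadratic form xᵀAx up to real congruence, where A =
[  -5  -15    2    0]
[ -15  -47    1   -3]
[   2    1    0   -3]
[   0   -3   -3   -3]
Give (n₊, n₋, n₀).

step 0: pivot -5 → sign −
step 1: pivot -2 → sign −
step 2: pivot 133/10 → sign +
step 3: pivot -3/133 → sign −
signature = (1, 3, 0)

Answer: (1, 3, 0)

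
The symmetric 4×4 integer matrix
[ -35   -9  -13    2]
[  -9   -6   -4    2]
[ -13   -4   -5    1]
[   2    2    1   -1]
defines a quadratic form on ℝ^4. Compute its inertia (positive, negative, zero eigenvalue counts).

Answer: (0, 4, 0)

Derivation:
step 0: pivot -35 → sign −
step 1: pivot -129/35 → sign −
step 2: pivot -7/129 → sign −
step 3: pivot -2/7 → sign −
signature = (0, 4, 0)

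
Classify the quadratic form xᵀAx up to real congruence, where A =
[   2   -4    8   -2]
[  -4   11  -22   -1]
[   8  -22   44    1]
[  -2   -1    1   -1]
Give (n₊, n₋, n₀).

Answer: (3, 1, 0)

Derivation:
step 0: pivot 2 → sign +
step 1: pivot 3 → sign +
step 2: pivot -34/3 → sign −
step 3: pivot 3/34 → sign +
signature = (3, 1, 0)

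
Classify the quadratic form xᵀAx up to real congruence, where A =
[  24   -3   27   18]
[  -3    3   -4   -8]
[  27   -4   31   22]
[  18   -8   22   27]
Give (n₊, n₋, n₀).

Answer: (4, 0, 0)

Derivation:
step 0: pivot 24 → sign +
step 1: pivot 21/8 → sign +
step 2: pivot 10/21 → sign +
step 3: pivot 3/5 → sign +
signature = (4, 0, 0)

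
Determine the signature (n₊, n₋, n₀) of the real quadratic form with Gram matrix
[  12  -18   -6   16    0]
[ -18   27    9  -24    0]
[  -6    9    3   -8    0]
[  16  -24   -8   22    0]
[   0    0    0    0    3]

Answer: (3, 0, 2)

Derivation:
step 0: pivot 12 → sign +
step 1: pivot 2/3 → sign +
step 2: pivot 3 → sign +
step 3: row/col 3 already zero → sign 0
step 4: row/col 4 already zero → sign 0
signature = (3, 0, 2)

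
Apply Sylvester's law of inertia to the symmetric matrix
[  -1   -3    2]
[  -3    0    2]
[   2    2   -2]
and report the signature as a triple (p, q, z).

Answer: (2, 1, 0)

Derivation:
step 0: pivot -1 → sign −
step 1: pivot 9 → sign +
step 2: pivot 2/9 → sign +
signature = (2, 1, 0)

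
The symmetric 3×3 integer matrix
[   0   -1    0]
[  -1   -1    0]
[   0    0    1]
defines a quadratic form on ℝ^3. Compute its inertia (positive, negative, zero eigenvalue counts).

Answer: (2, 1, 0)

Derivation:
step 0: pivot -1 → sign −
step 1: pivot 1 → sign +
step 2: pivot 1 → sign +
signature = (2, 1, 0)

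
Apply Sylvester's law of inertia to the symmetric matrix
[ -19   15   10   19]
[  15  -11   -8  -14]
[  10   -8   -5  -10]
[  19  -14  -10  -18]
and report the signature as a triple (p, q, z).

step 0: pivot -19 → sign −
step 1: pivot 16/19 → sign +
step 2: pivot 1/4 → sign +
step 3: pivot -1/4 → sign −
signature = (2, 2, 0)

Answer: (2, 2, 0)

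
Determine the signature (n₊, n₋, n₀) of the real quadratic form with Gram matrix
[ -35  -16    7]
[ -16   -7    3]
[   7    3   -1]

step 0: pivot -35 → sign −
step 1: pivot 11/35 → sign +
step 2: pivot 3/11 → sign +
signature = (2, 1, 0)

Answer: (2, 1, 0)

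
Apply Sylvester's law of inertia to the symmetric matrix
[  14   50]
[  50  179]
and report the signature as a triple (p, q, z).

step 0: pivot 14 → sign +
step 1: pivot 3/7 → sign +
signature = (2, 0, 0)

Answer: (2, 0, 0)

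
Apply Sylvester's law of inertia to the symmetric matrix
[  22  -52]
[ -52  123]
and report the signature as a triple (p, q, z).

step 0: pivot 22 → sign +
step 1: pivot 1/11 → sign +
signature = (2, 0, 0)

Answer: (2, 0, 0)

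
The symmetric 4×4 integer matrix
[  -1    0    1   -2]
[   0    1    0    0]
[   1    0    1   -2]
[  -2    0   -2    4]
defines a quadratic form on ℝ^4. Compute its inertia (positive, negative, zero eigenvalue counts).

Answer: (2, 1, 1)

Derivation:
step 0: pivot -1 → sign −
step 1: pivot 1 → sign +
step 2: pivot 2 → sign +
step 3: row/col 3 already zero → sign 0
signature = (2, 1, 1)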